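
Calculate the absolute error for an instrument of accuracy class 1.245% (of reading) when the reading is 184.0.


Absolute error = (accuracy% / 100) * reading.
Error = (1.245 / 100) * 184.0
Error = 0.01245 * 184.0
Error = 2.2908

2.2908


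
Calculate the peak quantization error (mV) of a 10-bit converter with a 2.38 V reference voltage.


The maximum quantization error is +/- LSB/2.
LSB = Vref / 2^n = 2.38 / 1024 = 0.00232422 V
Max error = LSB / 2 = 0.00232422 / 2 = 0.00116211 V
Max error = 1.1621 mV

1.1621 mV


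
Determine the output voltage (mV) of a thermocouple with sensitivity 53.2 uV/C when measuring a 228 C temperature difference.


The thermocouple output V = sensitivity * dT.
V = 53.2 uV/C * 228 C
V = 12129.6 uV
V = 12.13 mV

12.13 mV


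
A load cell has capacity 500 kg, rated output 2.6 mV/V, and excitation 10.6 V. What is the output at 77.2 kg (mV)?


Vout = rated_output * Vex * (load / capacity).
Vout = 2.6 * 10.6 * (77.2 / 500)
Vout = 2.6 * 10.6 * 0.1544
Vout = 4.255 mV

4.255 mV


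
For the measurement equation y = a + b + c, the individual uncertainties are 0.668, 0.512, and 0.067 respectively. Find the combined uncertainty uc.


For a sum of independent quantities, uc = sqrt(u1^2 + u2^2 + u3^2).
uc = sqrt(0.668^2 + 0.512^2 + 0.067^2)
uc = sqrt(0.446224 + 0.262144 + 0.004489)
uc = 0.8443

0.8443


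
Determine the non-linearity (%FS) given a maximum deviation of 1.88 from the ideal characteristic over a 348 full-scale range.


Linearity error = (max deviation / full scale) * 100%.
Linearity = (1.88 / 348) * 100
Linearity = 0.54 %FS

0.54 %FS


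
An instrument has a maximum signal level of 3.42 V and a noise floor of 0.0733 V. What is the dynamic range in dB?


Dynamic range = 20 * log10(Vmax / Vnoise).
DR = 20 * log10(3.42 / 0.0733)
DR = 20 * log10(46.66)
DR = 33.38 dB

33.38 dB


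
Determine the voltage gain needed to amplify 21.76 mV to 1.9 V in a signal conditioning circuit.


Gain = Vout / Vin (converting to same units).
G = 1.9 V / 21.76 mV
G = 1900.0 mV / 21.76 mV
G = 87.32

87.32


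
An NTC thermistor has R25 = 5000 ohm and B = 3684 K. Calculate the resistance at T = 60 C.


NTC thermistor equation: Rt = R25 * exp(B * (1/T - 1/T25)).
T in Kelvin: 333.15 K, T25 = 298.15 K
1/T - 1/T25 = 1/333.15 - 1/298.15 = -0.00035237
B * (1/T - 1/T25) = 3684 * -0.00035237 = -1.2981
Rt = 5000 * exp(-1.2981) = 1365.2 ohm

1365.2 ohm


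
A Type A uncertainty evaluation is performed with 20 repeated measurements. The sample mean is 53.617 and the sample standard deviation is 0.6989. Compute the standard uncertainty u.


The standard uncertainty for Type A evaluation is u = s / sqrt(n).
u = 0.6989 / sqrt(20)
u = 0.6989 / 4.4721
u = 0.1563

0.1563


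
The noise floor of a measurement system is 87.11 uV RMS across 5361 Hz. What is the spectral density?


Noise spectral density = Vrms / sqrt(BW).
NSD = 87.11 / sqrt(5361)
NSD = 87.11 / 73.2189
NSD = 1.1897 uV/sqrt(Hz)

1.1897 uV/sqrt(Hz)


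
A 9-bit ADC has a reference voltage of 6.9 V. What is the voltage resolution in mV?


The resolution (LSB) of an ADC is Vref / 2^n.
LSB = 6.9 / 2^9
LSB = 6.9 / 512
LSB = 0.01347656 V = 13.4765625 mV

13.4765625 mV


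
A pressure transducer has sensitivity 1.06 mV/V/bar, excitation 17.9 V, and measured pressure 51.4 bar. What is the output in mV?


Output = sensitivity * Vex * P.
Vout = 1.06 * 17.9 * 51.4
Vout = 18.974 * 51.4
Vout = 975.26 mV

975.26 mV


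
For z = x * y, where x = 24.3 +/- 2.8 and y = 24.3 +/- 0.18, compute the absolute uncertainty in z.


For a product z = x*y, the relative uncertainty is:
uz/z = sqrt((ux/x)^2 + (uy/y)^2)
Relative uncertainties: ux/x = 2.8/24.3 = 0.115226
uy/y = 0.18/24.3 = 0.007407
z = 24.3 * 24.3 = 590.5
uz = 590.5 * sqrt(0.115226^2 + 0.007407^2) = 68.18

68.18


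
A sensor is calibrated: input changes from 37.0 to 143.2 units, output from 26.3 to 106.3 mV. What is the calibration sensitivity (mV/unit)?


Sensitivity = (y2 - y1) / (x2 - x1).
S = (106.3 - 26.3) / (143.2 - 37.0)
S = 80.0 / 106.2
S = 0.7533 mV/unit

0.7533 mV/unit


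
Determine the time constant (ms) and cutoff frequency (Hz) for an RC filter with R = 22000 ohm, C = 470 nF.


Time constant: tau = R * C.
tau = 22000 * 4.70e-07 = 0.01034 s
tau = 10.34 ms
Cutoff frequency: fc = 1 / (2*pi*R*C).
fc = 1 / (2*pi*0.01034) = 15.39 Hz

tau = 10.34 ms, fc = 15.39 Hz


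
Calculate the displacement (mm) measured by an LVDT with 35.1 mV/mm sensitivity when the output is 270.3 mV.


Displacement = Vout / sensitivity.
d = 270.3 / 35.1
d = 7.701 mm

7.701 mm


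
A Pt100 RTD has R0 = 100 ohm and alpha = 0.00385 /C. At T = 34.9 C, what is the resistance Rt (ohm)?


The RTD equation: Rt = R0 * (1 + alpha * T).
Rt = 100 * (1 + 0.00385 * 34.9)
Rt = 100 * (1 + 0.134365)
Rt = 100 * 1.134365
Rt = 113.437 ohm

113.437 ohm


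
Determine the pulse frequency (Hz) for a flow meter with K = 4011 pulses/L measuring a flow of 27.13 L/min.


Frequency = K * Q / 60 (converting L/min to L/s).
f = 4011 * 27.13 / 60
f = 108818.43 / 60
f = 1813.64 Hz

1813.64 Hz


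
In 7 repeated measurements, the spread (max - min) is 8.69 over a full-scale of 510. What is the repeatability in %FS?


Repeatability = (spread / full scale) * 100%.
R = (8.69 / 510) * 100
R = 1.704 %FS

1.704 %FS


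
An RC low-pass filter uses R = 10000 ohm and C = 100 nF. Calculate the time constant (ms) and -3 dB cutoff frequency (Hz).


Time constant: tau = R * C.
tau = 10000 * 1.00e-07 = 0.001 s
tau = 1.0 ms
Cutoff frequency: fc = 1 / (2*pi*R*C).
fc = 1 / (2*pi*0.001) = 159.15 Hz

tau = 1.0 ms, fc = 159.15 Hz


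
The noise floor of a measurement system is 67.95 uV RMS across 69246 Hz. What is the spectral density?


Noise spectral density = Vrms / sqrt(BW).
NSD = 67.95 / sqrt(69246)
NSD = 67.95 / 263.1463
NSD = 0.2582 uV/sqrt(Hz)

0.2582 uV/sqrt(Hz)


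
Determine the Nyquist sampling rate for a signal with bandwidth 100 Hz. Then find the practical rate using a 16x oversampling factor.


By Nyquist theorem, fs_min = 2 * fmax.
fs_min = 2 * 100 = 200 Hz
Practical rate = 16 * fs_min = 16 * 200 = 3200 Hz

fs_min = 200 Hz, fs_practical = 3200 Hz


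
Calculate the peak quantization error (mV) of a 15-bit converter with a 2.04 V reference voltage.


The maximum quantization error is +/- LSB/2.
LSB = Vref / 2^n = 2.04 / 32768 = 6.226e-05 V
Max error = LSB / 2 = 6.226e-05 / 2 = 3.113e-05 V
Max error = 0.0311 mV

0.0311 mV


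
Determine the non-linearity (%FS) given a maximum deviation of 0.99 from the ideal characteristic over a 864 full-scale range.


Linearity error = (max deviation / full scale) * 100%.
Linearity = (0.99 / 864) * 100
Linearity = 0.115 %FS

0.115 %FS


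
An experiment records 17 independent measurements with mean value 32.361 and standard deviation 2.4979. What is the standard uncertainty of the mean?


The standard uncertainty for Type A evaluation is u = s / sqrt(n).
u = 2.4979 / sqrt(17)
u = 2.4979 / 4.1231
u = 0.6058

0.6058


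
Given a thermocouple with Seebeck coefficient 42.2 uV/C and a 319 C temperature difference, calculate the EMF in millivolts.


The thermocouple output V = sensitivity * dT.
V = 42.2 uV/C * 319 C
V = 13461.8 uV
V = 13.462 mV

13.462 mV


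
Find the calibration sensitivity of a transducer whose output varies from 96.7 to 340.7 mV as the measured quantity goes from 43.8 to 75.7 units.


Sensitivity = (y2 - y1) / (x2 - x1).
S = (340.7 - 96.7) / (75.7 - 43.8)
S = 244.0 / 31.9
S = 7.6489 mV/unit

7.6489 mV/unit


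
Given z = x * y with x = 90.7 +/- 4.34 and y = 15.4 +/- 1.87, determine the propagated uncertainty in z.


For a product z = x*y, the relative uncertainty is:
uz/z = sqrt((ux/x)^2 + (uy/y)^2)
Relative uncertainties: ux/x = 4.34/90.7 = 0.04785
uy/y = 1.87/15.4 = 0.121429
z = 90.7 * 15.4 = 1396.8
uz = 1396.8 * sqrt(0.04785^2 + 0.121429^2) = 182.303

182.303


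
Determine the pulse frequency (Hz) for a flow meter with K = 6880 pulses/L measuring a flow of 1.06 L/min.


Frequency = K * Q / 60 (converting L/min to L/s).
f = 6880 * 1.06 / 60
f = 7292.8 / 60
f = 121.55 Hz

121.55 Hz


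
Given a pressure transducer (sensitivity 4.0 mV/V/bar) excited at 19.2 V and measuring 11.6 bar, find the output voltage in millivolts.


Output = sensitivity * Vex * P.
Vout = 4.0 * 19.2 * 11.6
Vout = 76.8 * 11.6
Vout = 890.88 mV

890.88 mV


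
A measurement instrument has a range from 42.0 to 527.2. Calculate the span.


Span = upper range - lower range.
Span = 527.2 - (42.0)
Span = 485.2

485.2


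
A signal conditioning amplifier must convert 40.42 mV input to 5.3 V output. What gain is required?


Gain = Vout / Vin (converting to same units).
G = 5.3 V / 40.42 mV
G = 5300.0 mV / 40.42 mV
G = 131.12

131.12


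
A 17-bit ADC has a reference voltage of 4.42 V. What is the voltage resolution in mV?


The resolution (LSB) of an ADC is Vref / 2^n.
LSB = 4.42 / 2^17
LSB = 4.42 / 131072
LSB = 3.372e-05 V = 0.03372192 mV

0.03372192 mV


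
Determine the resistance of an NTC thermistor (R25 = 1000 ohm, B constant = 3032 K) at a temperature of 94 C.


NTC thermistor equation: Rt = R25 * exp(B * (1/T - 1/T25)).
T in Kelvin: 367.15 K, T25 = 298.15 K
1/T - 1/T25 = 1/367.15 - 1/298.15 = -0.00063033
B * (1/T - 1/T25) = 3032 * -0.00063033 = -1.9112
Rt = 1000 * exp(-1.9112) = 147.9 ohm

147.9 ohm


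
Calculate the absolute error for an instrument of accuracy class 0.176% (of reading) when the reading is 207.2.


Absolute error = (accuracy% / 100) * reading.
Error = (0.176 / 100) * 207.2
Error = 0.00176 * 207.2
Error = 0.3647

0.3647


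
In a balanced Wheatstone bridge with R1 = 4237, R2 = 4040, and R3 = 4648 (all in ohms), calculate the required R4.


At balance: R1*R4 = R2*R3, so R4 = R2*R3/R1.
R4 = 4040 * 4648 / 4237
R4 = 18777920 / 4237
R4 = 4431.89 ohm

4431.89 ohm


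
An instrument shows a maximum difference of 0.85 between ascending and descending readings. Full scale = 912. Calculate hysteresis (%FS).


Hysteresis = (max difference / full scale) * 100%.
H = (0.85 / 912) * 100
H = 0.093 %FS

0.093 %FS


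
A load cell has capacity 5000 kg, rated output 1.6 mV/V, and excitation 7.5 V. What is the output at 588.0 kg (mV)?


Vout = rated_output * Vex * (load / capacity).
Vout = 1.6 * 7.5 * (588.0 / 5000)
Vout = 1.6 * 7.5 * 0.1176
Vout = 1.411 mV

1.411 mV


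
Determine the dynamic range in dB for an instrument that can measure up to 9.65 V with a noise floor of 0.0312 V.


Dynamic range = 20 * log10(Vmax / Vnoise).
DR = 20 * log10(9.65 / 0.0312)
DR = 20 * log10(309.29)
DR = 49.81 dB

49.81 dB


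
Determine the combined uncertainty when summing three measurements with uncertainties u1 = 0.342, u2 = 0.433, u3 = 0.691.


For a sum of independent quantities, uc = sqrt(u1^2 + u2^2 + u3^2).
uc = sqrt(0.342^2 + 0.433^2 + 0.691^2)
uc = sqrt(0.116964 + 0.187489 + 0.477481)
uc = 0.8843

0.8843


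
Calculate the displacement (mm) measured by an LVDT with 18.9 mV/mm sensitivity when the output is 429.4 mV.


Displacement = Vout / sensitivity.
d = 429.4 / 18.9
d = 22.72 mm

22.72 mm


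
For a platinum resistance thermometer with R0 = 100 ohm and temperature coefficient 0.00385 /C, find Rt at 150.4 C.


The RTD equation: Rt = R0 * (1 + alpha * T).
Rt = 100 * (1 + 0.00385 * 150.4)
Rt = 100 * (1 + 0.57904)
Rt = 100 * 1.57904
Rt = 157.904 ohm

157.904 ohm


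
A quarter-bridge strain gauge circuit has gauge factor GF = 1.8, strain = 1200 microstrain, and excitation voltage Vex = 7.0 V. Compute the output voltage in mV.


Quarter bridge output: Vout = (GF * epsilon * Vex) / 4.
Vout = (1.8 * 1200e-6 * 7.0) / 4
Vout = 0.01512 / 4 V
Vout = 0.00378 V = 3.78 mV

3.78 mV


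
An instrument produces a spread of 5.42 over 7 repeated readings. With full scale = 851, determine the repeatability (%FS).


Repeatability = (spread / full scale) * 100%.
R = (5.42 / 851) * 100
R = 0.637 %FS

0.637 %FS


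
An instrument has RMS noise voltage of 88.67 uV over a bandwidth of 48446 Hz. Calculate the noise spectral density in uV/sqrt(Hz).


Noise spectral density = Vrms / sqrt(BW).
NSD = 88.67 / sqrt(48446)
NSD = 88.67 / 220.1045
NSD = 0.4029 uV/sqrt(Hz)

0.4029 uV/sqrt(Hz)


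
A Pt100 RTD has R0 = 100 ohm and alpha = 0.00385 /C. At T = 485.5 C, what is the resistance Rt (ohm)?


The RTD equation: Rt = R0 * (1 + alpha * T).
Rt = 100 * (1 + 0.00385 * 485.5)
Rt = 100 * (1 + 1.869175)
Rt = 100 * 2.869175
Rt = 286.918 ohm

286.918 ohm


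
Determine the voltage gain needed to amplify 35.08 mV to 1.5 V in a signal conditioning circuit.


Gain = Vout / Vin (converting to same units).
G = 1.5 V / 35.08 mV
G = 1500.0 mV / 35.08 mV
G = 42.76

42.76


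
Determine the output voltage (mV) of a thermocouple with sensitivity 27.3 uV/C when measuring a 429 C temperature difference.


The thermocouple output V = sensitivity * dT.
V = 27.3 uV/C * 429 C
V = 11711.7 uV
V = 11.712 mV

11.712 mV


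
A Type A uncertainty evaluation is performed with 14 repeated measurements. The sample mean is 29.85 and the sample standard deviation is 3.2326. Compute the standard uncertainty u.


The standard uncertainty for Type A evaluation is u = s / sqrt(n).
u = 3.2326 / sqrt(14)
u = 3.2326 / 3.7417
u = 0.8639

0.8639


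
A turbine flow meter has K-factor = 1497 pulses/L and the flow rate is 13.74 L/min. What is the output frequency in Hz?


Frequency = K * Q / 60 (converting L/min to L/s).
f = 1497 * 13.74 / 60
f = 20568.78 / 60
f = 342.81 Hz

342.81 Hz


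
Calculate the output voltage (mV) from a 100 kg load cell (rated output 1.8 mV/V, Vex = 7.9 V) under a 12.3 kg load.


Vout = rated_output * Vex * (load / capacity).
Vout = 1.8 * 7.9 * (12.3 / 100)
Vout = 1.8 * 7.9 * 0.123
Vout = 1.749 mV

1.749 mV


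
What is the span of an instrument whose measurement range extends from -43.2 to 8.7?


Span = upper range - lower range.
Span = 8.7 - (-43.2)
Span = 51.9

51.9


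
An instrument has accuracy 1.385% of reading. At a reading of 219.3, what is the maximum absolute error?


Absolute error = (accuracy% / 100) * reading.
Error = (1.385 / 100) * 219.3
Error = 0.01385 * 219.3
Error = 3.0373

3.0373


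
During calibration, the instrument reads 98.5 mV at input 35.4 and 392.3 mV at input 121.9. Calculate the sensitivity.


Sensitivity = (y2 - y1) / (x2 - x1).
S = (392.3 - 98.5) / (121.9 - 35.4)
S = 293.8 / 86.5
S = 3.3965 mV/unit

3.3965 mV/unit


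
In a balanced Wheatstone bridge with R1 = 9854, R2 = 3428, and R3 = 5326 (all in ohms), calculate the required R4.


At balance: R1*R4 = R2*R3, so R4 = R2*R3/R1.
R4 = 3428 * 5326 / 9854
R4 = 18257528 / 9854
R4 = 1852.8 ohm

1852.8 ohm


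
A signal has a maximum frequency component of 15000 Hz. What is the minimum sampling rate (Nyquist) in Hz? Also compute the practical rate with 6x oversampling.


By Nyquist theorem, fs_min = 2 * fmax.
fs_min = 2 * 15000 = 30000 Hz
Practical rate = 6 * fs_min = 6 * 30000 = 180000 Hz

fs_min = 30000 Hz, fs_practical = 180000 Hz


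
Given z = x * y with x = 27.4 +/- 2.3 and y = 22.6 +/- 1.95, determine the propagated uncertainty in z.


For a product z = x*y, the relative uncertainty is:
uz/z = sqrt((ux/x)^2 + (uy/y)^2)
Relative uncertainties: ux/x = 2.3/27.4 = 0.083942
uy/y = 1.95/22.6 = 0.086283
z = 27.4 * 22.6 = 619.2
uz = 619.2 * sqrt(0.083942^2 + 0.086283^2) = 74.543

74.543


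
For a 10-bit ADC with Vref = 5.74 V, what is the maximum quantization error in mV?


The maximum quantization error is +/- LSB/2.
LSB = Vref / 2^n = 5.74 / 1024 = 0.00560547 V
Max error = LSB / 2 = 0.00560547 / 2 = 0.00280273 V
Max error = 2.8027 mV

2.8027 mV


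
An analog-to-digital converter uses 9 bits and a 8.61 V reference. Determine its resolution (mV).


The resolution (LSB) of an ADC is Vref / 2^n.
LSB = 8.61 / 2^9
LSB = 8.61 / 512
LSB = 0.01681641 V = 16.81640625 mV

16.81640625 mV


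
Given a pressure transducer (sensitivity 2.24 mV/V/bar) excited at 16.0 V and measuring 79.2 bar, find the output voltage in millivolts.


Output = sensitivity * Vex * P.
Vout = 2.24 * 16.0 * 79.2
Vout = 35.84 * 79.2
Vout = 2838.53 mV

2838.53 mV


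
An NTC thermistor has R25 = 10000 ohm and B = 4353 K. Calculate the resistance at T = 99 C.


NTC thermistor equation: Rt = R25 * exp(B * (1/T - 1/T25)).
T in Kelvin: 372.15 K, T25 = 298.15 K
1/T - 1/T25 = 1/372.15 - 1/298.15 = -0.00066693
B * (1/T - 1/T25) = 4353 * -0.00066693 = -2.9031
Rt = 10000 * exp(-2.9031) = 548.5 ohm

548.5 ohm


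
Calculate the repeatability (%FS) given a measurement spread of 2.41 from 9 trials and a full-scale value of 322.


Repeatability = (spread / full scale) * 100%.
R = (2.41 / 322) * 100
R = 0.748 %FS

0.748 %FS


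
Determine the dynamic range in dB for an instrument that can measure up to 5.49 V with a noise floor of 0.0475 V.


Dynamic range = 20 * log10(Vmax / Vnoise).
DR = 20 * log10(5.49 / 0.0475)
DR = 20 * log10(115.58)
DR = 41.26 dB

41.26 dB


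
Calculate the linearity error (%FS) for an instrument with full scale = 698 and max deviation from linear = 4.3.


Linearity error = (max deviation / full scale) * 100%.
Linearity = (4.3 / 698) * 100
Linearity = 0.616 %FS

0.616 %FS


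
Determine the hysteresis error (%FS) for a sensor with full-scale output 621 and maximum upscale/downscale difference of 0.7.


Hysteresis = (max difference / full scale) * 100%.
H = (0.7 / 621) * 100
H = 0.113 %FS

0.113 %FS


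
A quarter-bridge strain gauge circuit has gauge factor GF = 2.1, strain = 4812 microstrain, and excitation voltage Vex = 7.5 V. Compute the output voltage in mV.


Quarter bridge output: Vout = (GF * epsilon * Vex) / 4.
Vout = (2.1 * 4812e-6 * 7.5) / 4
Vout = 0.075789 / 4 V
Vout = 0.01894725 V = 18.9473 mV

18.9473 mV


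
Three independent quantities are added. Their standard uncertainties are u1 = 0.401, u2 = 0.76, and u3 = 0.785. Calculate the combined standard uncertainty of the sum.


For a sum of independent quantities, uc = sqrt(u1^2 + u2^2 + u3^2).
uc = sqrt(0.401^2 + 0.76^2 + 0.785^2)
uc = sqrt(0.160801 + 0.5776 + 0.616225)
uc = 1.1639

1.1639


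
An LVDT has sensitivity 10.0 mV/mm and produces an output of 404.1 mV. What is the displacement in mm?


Displacement = Vout / sensitivity.
d = 404.1 / 10.0
d = 40.41 mm

40.41 mm


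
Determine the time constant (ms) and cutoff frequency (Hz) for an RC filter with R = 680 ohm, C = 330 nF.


Time constant: tau = R * C.
tau = 680 * 3.30e-07 = 0.0002244 s
tau = 0.2244 ms
Cutoff frequency: fc = 1 / (2*pi*R*C).
fc = 1 / (2*pi*0.0002244) = 709.25 Hz

tau = 0.2244 ms, fc = 709.25 Hz


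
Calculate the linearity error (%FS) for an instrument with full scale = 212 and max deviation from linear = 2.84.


Linearity error = (max deviation / full scale) * 100%.
Linearity = (2.84 / 212) * 100
Linearity = 1.34 %FS

1.34 %FS


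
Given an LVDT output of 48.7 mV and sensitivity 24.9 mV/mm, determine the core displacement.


Displacement = Vout / sensitivity.
d = 48.7 / 24.9
d = 1.956 mm

1.956 mm


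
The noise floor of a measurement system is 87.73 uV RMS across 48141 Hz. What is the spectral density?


Noise spectral density = Vrms / sqrt(BW).
NSD = 87.73 / sqrt(48141)
NSD = 87.73 / 219.4106
NSD = 0.3998 uV/sqrt(Hz)

0.3998 uV/sqrt(Hz)


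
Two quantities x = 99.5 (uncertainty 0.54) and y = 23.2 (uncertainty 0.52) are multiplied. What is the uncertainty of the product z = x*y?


For a product z = x*y, the relative uncertainty is:
uz/z = sqrt((ux/x)^2 + (uy/y)^2)
Relative uncertainties: ux/x = 0.54/99.5 = 0.005427
uy/y = 0.52/23.2 = 0.022414
z = 99.5 * 23.2 = 2308.4
uz = 2308.4 * sqrt(0.005427^2 + 0.022414^2) = 53.235

53.235


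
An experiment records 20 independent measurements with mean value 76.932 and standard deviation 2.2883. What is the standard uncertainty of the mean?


The standard uncertainty for Type A evaluation is u = s / sqrt(n).
u = 2.2883 / sqrt(20)
u = 2.2883 / 4.4721
u = 0.5117

0.5117


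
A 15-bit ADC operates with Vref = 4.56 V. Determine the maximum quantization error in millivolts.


The maximum quantization error is +/- LSB/2.
LSB = Vref / 2^n = 4.56 / 32768 = 0.00013916 V
Max error = LSB / 2 = 0.00013916 / 2 = 6.958e-05 V
Max error = 0.0696 mV

0.0696 mV


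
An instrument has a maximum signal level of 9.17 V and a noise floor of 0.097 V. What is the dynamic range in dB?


Dynamic range = 20 * log10(Vmax / Vnoise).
DR = 20 * log10(9.17 / 0.097)
DR = 20 * log10(94.54)
DR = 39.51 dB

39.51 dB


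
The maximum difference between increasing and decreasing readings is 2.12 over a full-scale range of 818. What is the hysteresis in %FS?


Hysteresis = (max difference / full scale) * 100%.
H = (2.12 / 818) * 100
H = 0.259 %FS

0.259 %FS


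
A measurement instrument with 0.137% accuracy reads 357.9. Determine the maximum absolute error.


Absolute error = (accuracy% / 100) * reading.
Error = (0.137 / 100) * 357.9
Error = 0.00137 * 357.9
Error = 0.4903

0.4903


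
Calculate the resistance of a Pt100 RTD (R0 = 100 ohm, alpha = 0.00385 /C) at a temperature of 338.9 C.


The RTD equation: Rt = R0 * (1 + alpha * T).
Rt = 100 * (1 + 0.00385 * 338.9)
Rt = 100 * (1 + 1.304765)
Rt = 100 * 2.304765
Rt = 230.476 ohm

230.476 ohm


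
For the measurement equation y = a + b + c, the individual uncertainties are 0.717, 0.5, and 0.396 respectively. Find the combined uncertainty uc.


For a sum of independent quantities, uc = sqrt(u1^2 + u2^2 + u3^2).
uc = sqrt(0.717^2 + 0.5^2 + 0.396^2)
uc = sqrt(0.514089 + 0.25 + 0.156816)
uc = 0.9596

0.9596


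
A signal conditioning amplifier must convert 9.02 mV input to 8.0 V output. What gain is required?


Gain = Vout / Vin (converting to same units).
G = 8.0 V / 9.02 mV
G = 8000.0 mV / 9.02 mV
G = 886.92

886.92


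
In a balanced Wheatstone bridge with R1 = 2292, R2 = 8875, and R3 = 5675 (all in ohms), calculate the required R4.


At balance: R1*R4 = R2*R3, so R4 = R2*R3/R1.
R4 = 8875 * 5675 / 2292
R4 = 50365625 / 2292
R4 = 21974.53 ohm

21974.53 ohm


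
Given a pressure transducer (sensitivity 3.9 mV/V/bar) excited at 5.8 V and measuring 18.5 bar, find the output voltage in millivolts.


Output = sensitivity * Vex * P.
Vout = 3.9 * 5.8 * 18.5
Vout = 22.62 * 18.5
Vout = 418.47 mV

418.47 mV


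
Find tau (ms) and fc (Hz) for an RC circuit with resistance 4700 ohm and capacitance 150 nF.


Time constant: tau = R * C.
tau = 4700 * 1.50e-07 = 0.000705 s
tau = 0.705 ms
Cutoff frequency: fc = 1 / (2*pi*R*C).
fc = 1 / (2*pi*0.000705) = 225.75 Hz

tau = 0.705 ms, fc = 225.75 Hz


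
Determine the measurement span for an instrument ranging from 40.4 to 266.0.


Span = upper range - lower range.
Span = 266.0 - (40.4)
Span = 225.6

225.6


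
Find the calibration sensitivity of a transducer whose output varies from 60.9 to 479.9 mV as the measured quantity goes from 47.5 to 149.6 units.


Sensitivity = (y2 - y1) / (x2 - x1).
S = (479.9 - 60.9) / (149.6 - 47.5)
S = 419.0 / 102.1
S = 4.1038 mV/unit

4.1038 mV/unit


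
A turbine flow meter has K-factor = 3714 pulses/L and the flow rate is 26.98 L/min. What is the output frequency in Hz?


Frequency = K * Q / 60 (converting L/min to L/s).
f = 3714 * 26.98 / 60
f = 100203.72 / 60
f = 1670.06 Hz

1670.06 Hz


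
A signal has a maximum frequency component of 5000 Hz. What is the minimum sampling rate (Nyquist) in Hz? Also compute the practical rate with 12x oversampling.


By Nyquist theorem, fs_min = 2 * fmax.
fs_min = 2 * 5000 = 10000 Hz
Practical rate = 12 * fs_min = 12 * 10000 = 120000 Hz

fs_min = 10000 Hz, fs_practical = 120000 Hz


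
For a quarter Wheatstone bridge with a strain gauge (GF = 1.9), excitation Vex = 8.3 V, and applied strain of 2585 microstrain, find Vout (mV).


Quarter bridge output: Vout = (GF * epsilon * Vex) / 4.
Vout = (1.9 * 2585e-6 * 8.3) / 4
Vout = 0.04076545 / 4 V
Vout = 0.01019136 V = 10.1914 mV

10.1914 mV


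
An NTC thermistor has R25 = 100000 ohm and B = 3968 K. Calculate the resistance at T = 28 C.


NTC thermistor equation: Rt = R25 * exp(B * (1/T - 1/T25)).
T in Kelvin: 301.15 K, T25 = 298.15 K
1/T - 1/T25 = 1/301.15 - 1/298.15 = -3.341e-05
B * (1/T - 1/T25) = 3968 * -3.341e-05 = -0.1326
Rt = 100000 * exp(-0.1326) = 87583.4 ohm

87583.4 ohm


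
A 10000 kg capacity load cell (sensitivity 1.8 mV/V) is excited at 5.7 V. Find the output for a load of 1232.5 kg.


Vout = rated_output * Vex * (load / capacity).
Vout = 1.8 * 5.7 * (1232.5 / 10000)
Vout = 1.8 * 5.7 * 0.12325
Vout = 1.265 mV

1.265 mV


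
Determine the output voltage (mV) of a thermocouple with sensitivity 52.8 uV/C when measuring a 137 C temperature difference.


The thermocouple output V = sensitivity * dT.
V = 52.8 uV/C * 137 C
V = 7233.6 uV
V = 7.234 mV

7.234 mV


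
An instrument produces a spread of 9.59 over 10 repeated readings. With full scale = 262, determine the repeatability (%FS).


Repeatability = (spread / full scale) * 100%.
R = (9.59 / 262) * 100
R = 3.66 %FS

3.66 %FS


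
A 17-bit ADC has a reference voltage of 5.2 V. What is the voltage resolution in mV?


The resolution (LSB) of an ADC is Vref / 2^n.
LSB = 5.2 / 2^17
LSB = 5.2 / 131072
LSB = 3.967e-05 V = 0.03967285 mV

0.03967285 mV


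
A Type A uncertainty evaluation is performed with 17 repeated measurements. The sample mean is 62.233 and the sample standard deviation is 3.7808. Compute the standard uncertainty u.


The standard uncertainty for Type A evaluation is u = s / sqrt(n).
u = 3.7808 / sqrt(17)
u = 3.7808 / 4.1231
u = 0.917

0.917


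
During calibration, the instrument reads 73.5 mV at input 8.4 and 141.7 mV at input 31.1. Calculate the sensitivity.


Sensitivity = (y2 - y1) / (x2 - x1).
S = (141.7 - 73.5) / (31.1 - 8.4)
S = 68.2 / 22.7
S = 3.0044 mV/unit

3.0044 mV/unit


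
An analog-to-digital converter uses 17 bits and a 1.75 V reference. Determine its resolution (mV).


The resolution (LSB) of an ADC is Vref / 2^n.
LSB = 1.75 / 2^17
LSB = 1.75 / 131072
LSB = 1.335e-05 V = 0.01335144 mV

0.01335144 mV


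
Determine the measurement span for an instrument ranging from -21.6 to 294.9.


Span = upper range - lower range.
Span = 294.9 - (-21.6)
Span = 316.5

316.5


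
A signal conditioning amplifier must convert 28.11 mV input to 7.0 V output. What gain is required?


Gain = Vout / Vin (converting to same units).
G = 7.0 V / 28.11 mV
G = 7000.0 mV / 28.11 mV
G = 249.02

249.02


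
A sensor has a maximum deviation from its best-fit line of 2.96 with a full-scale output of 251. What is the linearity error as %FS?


Linearity error = (max deviation / full scale) * 100%.
Linearity = (2.96 / 251) * 100
Linearity = 1.179 %FS

1.179 %FS


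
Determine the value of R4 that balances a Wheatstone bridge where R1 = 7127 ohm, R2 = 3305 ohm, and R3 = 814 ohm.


At balance: R1*R4 = R2*R3, so R4 = R2*R3/R1.
R4 = 3305 * 814 / 7127
R4 = 2690270 / 7127
R4 = 377.48 ohm

377.48 ohm


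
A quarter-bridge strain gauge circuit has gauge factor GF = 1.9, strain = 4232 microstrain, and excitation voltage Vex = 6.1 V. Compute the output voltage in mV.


Quarter bridge output: Vout = (GF * epsilon * Vex) / 4.
Vout = (1.9 * 4232e-6 * 6.1) / 4
Vout = 0.04904888 / 4 V
Vout = 0.01226222 V = 12.2622 mV

12.2622 mV


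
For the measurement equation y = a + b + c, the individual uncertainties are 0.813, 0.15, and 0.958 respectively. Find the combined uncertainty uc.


For a sum of independent quantities, uc = sqrt(u1^2 + u2^2 + u3^2).
uc = sqrt(0.813^2 + 0.15^2 + 0.958^2)
uc = sqrt(0.660969 + 0.0225 + 0.917764)
uc = 1.2654

1.2654


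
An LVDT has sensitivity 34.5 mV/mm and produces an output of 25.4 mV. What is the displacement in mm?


Displacement = Vout / sensitivity.
d = 25.4 / 34.5
d = 0.736 mm

0.736 mm


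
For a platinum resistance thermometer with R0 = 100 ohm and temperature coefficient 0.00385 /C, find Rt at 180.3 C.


The RTD equation: Rt = R0 * (1 + alpha * T).
Rt = 100 * (1 + 0.00385 * 180.3)
Rt = 100 * (1 + 0.694155)
Rt = 100 * 1.694155
Rt = 169.416 ohm

169.416 ohm


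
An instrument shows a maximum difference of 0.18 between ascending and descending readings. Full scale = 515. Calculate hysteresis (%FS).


Hysteresis = (max difference / full scale) * 100%.
H = (0.18 / 515) * 100
H = 0.035 %FS

0.035 %FS


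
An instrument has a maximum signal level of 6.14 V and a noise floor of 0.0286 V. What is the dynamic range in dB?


Dynamic range = 20 * log10(Vmax / Vnoise).
DR = 20 * log10(6.14 / 0.0286)
DR = 20 * log10(214.69)
DR = 46.64 dB

46.64 dB


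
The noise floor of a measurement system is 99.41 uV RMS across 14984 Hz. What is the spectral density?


Noise spectral density = Vrms / sqrt(BW).
NSD = 99.41 / sqrt(14984)
NSD = 99.41 / 122.4091
NSD = 0.8121 uV/sqrt(Hz)

0.8121 uV/sqrt(Hz)


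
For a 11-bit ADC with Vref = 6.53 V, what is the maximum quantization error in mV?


The maximum quantization error is +/- LSB/2.
LSB = Vref / 2^n = 6.53 / 2048 = 0.00318848 V
Max error = LSB / 2 = 0.00318848 / 2 = 0.00159424 V
Max error = 1.5942 mV

1.5942 mV


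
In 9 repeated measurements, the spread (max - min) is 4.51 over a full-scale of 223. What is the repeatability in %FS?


Repeatability = (spread / full scale) * 100%.
R = (4.51 / 223) * 100
R = 2.022 %FS

2.022 %FS


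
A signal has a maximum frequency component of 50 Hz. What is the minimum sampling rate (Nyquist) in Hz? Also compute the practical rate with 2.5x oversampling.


By Nyquist theorem, fs_min = 2 * fmax.
fs_min = 2 * 50 = 100 Hz
Practical rate = 2.5 * fs_min = 2.5 * 100 = 250 Hz

fs_min = 100 Hz, fs_practical = 250 Hz


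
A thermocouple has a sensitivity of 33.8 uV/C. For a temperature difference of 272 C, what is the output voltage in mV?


The thermocouple output V = sensitivity * dT.
V = 33.8 uV/C * 272 C
V = 9193.6 uV
V = 9.194 mV

9.194 mV


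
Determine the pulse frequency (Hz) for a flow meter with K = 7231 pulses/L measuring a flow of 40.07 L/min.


Frequency = K * Q / 60 (converting L/min to L/s).
f = 7231 * 40.07 / 60
f = 289746.17 / 60
f = 4829.1 Hz

4829.1 Hz


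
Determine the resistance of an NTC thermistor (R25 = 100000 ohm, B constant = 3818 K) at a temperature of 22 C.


NTC thermistor equation: Rt = R25 * exp(B * (1/T - 1/T25)).
T in Kelvin: 295.15 K, T25 = 298.15 K
1/T - 1/T25 = 1/295.15 - 1/298.15 = 3.409e-05
B * (1/T - 1/T25) = 3818 * 3.409e-05 = 0.1302
Rt = 100000 * exp(0.1302) = 113901.1 ohm

113901.1 ohm


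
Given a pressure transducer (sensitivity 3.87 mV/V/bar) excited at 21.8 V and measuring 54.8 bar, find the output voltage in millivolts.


Output = sensitivity * Vex * P.
Vout = 3.87 * 21.8 * 54.8
Vout = 84.366 * 54.8
Vout = 4623.26 mV

4623.26 mV


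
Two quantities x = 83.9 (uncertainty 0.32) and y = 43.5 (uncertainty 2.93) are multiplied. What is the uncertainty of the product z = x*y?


For a product z = x*y, the relative uncertainty is:
uz/z = sqrt((ux/x)^2 + (uy/y)^2)
Relative uncertainties: ux/x = 0.32/83.9 = 0.003814
uy/y = 2.93/43.5 = 0.067356
z = 83.9 * 43.5 = 3649.7
uz = 3649.7 * sqrt(0.003814^2 + 0.067356^2) = 246.221

246.221


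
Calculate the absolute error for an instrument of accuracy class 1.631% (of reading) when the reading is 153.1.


Absolute error = (accuracy% / 100) * reading.
Error = (1.631 / 100) * 153.1
Error = 0.01631 * 153.1
Error = 2.4971

2.4971


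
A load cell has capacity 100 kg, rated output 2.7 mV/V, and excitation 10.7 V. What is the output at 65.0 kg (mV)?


Vout = rated_output * Vex * (load / capacity).
Vout = 2.7 * 10.7 * (65.0 / 100)
Vout = 2.7 * 10.7 * 0.65
Vout = 18.779 mV

18.779 mV


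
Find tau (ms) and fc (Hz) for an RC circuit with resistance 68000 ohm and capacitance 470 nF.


Time constant: tau = R * C.
tau = 68000 * 4.70e-07 = 0.03196 s
tau = 31.96 ms
Cutoff frequency: fc = 1 / (2*pi*R*C).
fc = 1 / (2*pi*0.03196) = 4.98 Hz

tau = 31.96 ms, fc = 4.98 Hz


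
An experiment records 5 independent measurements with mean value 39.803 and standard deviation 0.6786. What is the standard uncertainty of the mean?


The standard uncertainty for Type A evaluation is u = s / sqrt(n).
u = 0.6786 / sqrt(5)
u = 0.6786 / 2.2361
u = 0.3035

0.3035


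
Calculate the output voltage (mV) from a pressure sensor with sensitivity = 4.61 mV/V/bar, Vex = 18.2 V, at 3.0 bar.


Output = sensitivity * Vex * P.
Vout = 4.61 * 18.2 * 3.0
Vout = 83.902 * 3.0
Vout = 251.71 mV

251.71 mV


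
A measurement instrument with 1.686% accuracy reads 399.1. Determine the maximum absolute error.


Absolute error = (accuracy% / 100) * reading.
Error = (1.686 / 100) * 399.1
Error = 0.01686 * 399.1
Error = 6.7288

6.7288


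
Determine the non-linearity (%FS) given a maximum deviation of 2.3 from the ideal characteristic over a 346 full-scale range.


Linearity error = (max deviation / full scale) * 100%.
Linearity = (2.3 / 346) * 100
Linearity = 0.665 %FS

0.665 %FS


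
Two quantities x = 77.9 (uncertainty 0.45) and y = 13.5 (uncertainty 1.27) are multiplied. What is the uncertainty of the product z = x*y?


For a product z = x*y, the relative uncertainty is:
uz/z = sqrt((ux/x)^2 + (uy/y)^2)
Relative uncertainties: ux/x = 0.45/77.9 = 0.005777
uy/y = 1.27/13.5 = 0.094074
z = 77.9 * 13.5 = 1051.7
uz = 1051.7 * sqrt(0.005777^2 + 0.094074^2) = 99.119

99.119


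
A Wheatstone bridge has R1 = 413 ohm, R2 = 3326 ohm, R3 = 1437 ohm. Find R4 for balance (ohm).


At balance: R1*R4 = R2*R3, so R4 = R2*R3/R1.
R4 = 3326 * 1437 / 413
R4 = 4779462 / 413
R4 = 11572.55 ohm

11572.55 ohm


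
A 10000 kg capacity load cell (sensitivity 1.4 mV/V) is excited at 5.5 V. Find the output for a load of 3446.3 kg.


Vout = rated_output * Vex * (load / capacity).
Vout = 1.4 * 5.5 * (3446.3 / 10000)
Vout = 1.4 * 5.5 * 0.34463
Vout = 2.654 mV

2.654 mV


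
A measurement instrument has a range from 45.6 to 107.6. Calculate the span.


Span = upper range - lower range.
Span = 107.6 - (45.6)
Span = 62.0

62.0


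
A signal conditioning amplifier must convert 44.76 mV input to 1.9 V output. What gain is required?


Gain = Vout / Vin (converting to same units).
G = 1.9 V / 44.76 mV
G = 1900.0 mV / 44.76 mV
G = 42.45

42.45


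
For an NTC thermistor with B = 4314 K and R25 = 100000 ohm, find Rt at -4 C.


NTC thermistor equation: Rt = R25 * exp(B * (1/T - 1/T25)).
T in Kelvin: 269.15 K, T25 = 298.15 K
1/T - 1/T25 = 1/269.15 - 1/298.15 = 0.00036138
B * (1/T - 1/T25) = 4314 * 0.00036138 = 1.559
Rt = 100000 * exp(1.559) = 475411.3 ohm

475411.3 ohm


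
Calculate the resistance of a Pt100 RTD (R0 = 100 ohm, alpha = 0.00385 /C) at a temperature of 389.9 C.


The RTD equation: Rt = R0 * (1 + alpha * T).
Rt = 100 * (1 + 0.00385 * 389.9)
Rt = 100 * (1 + 1.501115)
Rt = 100 * 2.501115
Rt = 250.112 ohm

250.112 ohm


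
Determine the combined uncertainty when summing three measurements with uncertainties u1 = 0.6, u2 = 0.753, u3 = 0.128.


For a sum of independent quantities, uc = sqrt(u1^2 + u2^2 + u3^2).
uc = sqrt(0.6^2 + 0.753^2 + 0.128^2)
uc = sqrt(0.36 + 0.567009 + 0.016384)
uc = 0.9713

0.9713


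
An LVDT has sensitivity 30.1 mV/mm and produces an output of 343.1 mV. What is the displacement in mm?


Displacement = Vout / sensitivity.
d = 343.1 / 30.1
d = 11.399 mm

11.399 mm


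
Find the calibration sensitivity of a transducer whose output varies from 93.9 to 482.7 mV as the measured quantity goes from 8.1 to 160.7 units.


Sensitivity = (y2 - y1) / (x2 - x1).
S = (482.7 - 93.9) / (160.7 - 8.1)
S = 388.8 / 152.6
S = 2.5478 mV/unit

2.5478 mV/unit


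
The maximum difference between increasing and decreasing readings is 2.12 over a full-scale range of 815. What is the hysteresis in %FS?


Hysteresis = (max difference / full scale) * 100%.
H = (2.12 / 815) * 100
H = 0.26 %FS

0.26 %FS


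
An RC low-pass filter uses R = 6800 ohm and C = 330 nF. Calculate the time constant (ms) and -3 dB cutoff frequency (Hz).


Time constant: tau = R * C.
tau = 6800 * 3.30e-07 = 0.002244 s
tau = 2.244 ms
Cutoff frequency: fc = 1 / (2*pi*R*C).
fc = 1 / (2*pi*0.002244) = 70.92 Hz

tau = 2.244 ms, fc = 70.92 Hz


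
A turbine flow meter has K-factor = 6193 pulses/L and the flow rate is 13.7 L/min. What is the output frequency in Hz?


Frequency = K * Q / 60 (converting L/min to L/s).
f = 6193 * 13.7 / 60
f = 84844.1 / 60
f = 1414.07 Hz

1414.07 Hz


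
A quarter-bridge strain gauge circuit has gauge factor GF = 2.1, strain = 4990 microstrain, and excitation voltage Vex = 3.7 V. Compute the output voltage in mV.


Quarter bridge output: Vout = (GF * epsilon * Vex) / 4.
Vout = (2.1 * 4990e-6 * 3.7) / 4
Vout = 0.0387723 / 4 V
Vout = 0.00969307 V = 9.6931 mV

9.6931 mV


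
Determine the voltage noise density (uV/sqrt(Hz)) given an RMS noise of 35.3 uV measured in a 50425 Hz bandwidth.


Noise spectral density = Vrms / sqrt(BW).
NSD = 35.3 / sqrt(50425)
NSD = 35.3 / 224.5551
NSD = 0.1572 uV/sqrt(Hz)

0.1572 uV/sqrt(Hz)


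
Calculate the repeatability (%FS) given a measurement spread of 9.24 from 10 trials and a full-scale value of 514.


Repeatability = (spread / full scale) * 100%.
R = (9.24 / 514) * 100
R = 1.798 %FS

1.798 %FS


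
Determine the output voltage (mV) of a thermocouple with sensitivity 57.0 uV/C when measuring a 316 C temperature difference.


The thermocouple output V = sensitivity * dT.
V = 57.0 uV/C * 316 C
V = 18012.0 uV
V = 18.012 mV

18.012 mV


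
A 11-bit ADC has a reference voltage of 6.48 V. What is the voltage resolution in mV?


The resolution (LSB) of an ADC is Vref / 2^n.
LSB = 6.48 / 2^11
LSB = 6.48 / 2048
LSB = 0.00316406 V = 3.1640625 mV

3.1640625 mV


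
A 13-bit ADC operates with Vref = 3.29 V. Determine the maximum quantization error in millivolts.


The maximum quantization error is +/- LSB/2.
LSB = Vref / 2^n = 3.29 / 8192 = 0.00040161 V
Max error = LSB / 2 = 0.00040161 / 2 = 0.00020081 V
Max error = 0.2008 mV

0.2008 mV


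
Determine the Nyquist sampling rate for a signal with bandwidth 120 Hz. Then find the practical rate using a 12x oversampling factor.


By Nyquist theorem, fs_min = 2 * fmax.
fs_min = 2 * 120 = 240 Hz
Practical rate = 12 * fs_min = 12 * 240 = 2880 Hz

fs_min = 240 Hz, fs_practical = 2880 Hz


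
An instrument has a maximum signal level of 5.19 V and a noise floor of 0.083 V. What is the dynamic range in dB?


Dynamic range = 20 * log10(Vmax / Vnoise).
DR = 20 * log10(5.19 / 0.083)
DR = 20 * log10(62.53)
DR = 35.92 dB

35.92 dB


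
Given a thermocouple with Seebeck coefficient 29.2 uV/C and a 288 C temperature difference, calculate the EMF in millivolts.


The thermocouple output V = sensitivity * dT.
V = 29.2 uV/C * 288 C
V = 8409.6 uV
V = 8.41 mV

8.41 mV


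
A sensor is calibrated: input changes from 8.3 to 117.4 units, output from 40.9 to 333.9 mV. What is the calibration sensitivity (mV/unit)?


Sensitivity = (y2 - y1) / (x2 - x1).
S = (333.9 - 40.9) / (117.4 - 8.3)
S = 293.0 / 109.1
S = 2.6856 mV/unit

2.6856 mV/unit


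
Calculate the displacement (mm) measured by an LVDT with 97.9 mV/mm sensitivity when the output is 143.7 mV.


Displacement = Vout / sensitivity.
d = 143.7 / 97.9
d = 1.468 mm

1.468 mm


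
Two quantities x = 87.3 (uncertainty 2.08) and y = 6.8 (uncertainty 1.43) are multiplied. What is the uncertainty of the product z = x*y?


For a product z = x*y, the relative uncertainty is:
uz/z = sqrt((ux/x)^2 + (uy/y)^2)
Relative uncertainties: ux/x = 2.08/87.3 = 0.023826
uy/y = 1.43/6.8 = 0.210294
z = 87.3 * 6.8 = 593.6
uz = 593.6 * sqrt(0.023826^2 + 0.210294^2) = 125.638

125.638


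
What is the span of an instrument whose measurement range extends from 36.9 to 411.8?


Span = upper range - lower range.
Span = 411.8 - (36.9)
Span = 374.9

374.9
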